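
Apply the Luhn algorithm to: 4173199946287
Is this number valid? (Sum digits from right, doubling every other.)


Luhn sum = 70
70 mod 10 = 0

Valid (Luhn sum mod 10 = 0)


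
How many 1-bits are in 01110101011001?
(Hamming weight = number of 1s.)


Counting 1s in 01110101011001

8


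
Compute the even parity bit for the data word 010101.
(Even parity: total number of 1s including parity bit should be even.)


Number of 1s in data: 3
Parity bit: 1

1


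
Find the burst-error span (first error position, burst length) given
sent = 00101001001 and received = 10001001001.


XOR: 10100000000

Burst at position 0, length 3


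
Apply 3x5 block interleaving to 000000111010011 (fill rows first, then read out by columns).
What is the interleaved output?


Matrix:
  00000
  01110
  10011
Read columns: 001010010011001

001010010011001


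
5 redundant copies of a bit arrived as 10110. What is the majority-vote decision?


Ones: 3 out of 5
Threshold: 3

1 (3/5 voted 1)


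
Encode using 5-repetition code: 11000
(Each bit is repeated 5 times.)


Each bit -> 5 copies

1111111111000000000000000


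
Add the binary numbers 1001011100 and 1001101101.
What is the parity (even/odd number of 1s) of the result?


1001011100 = 604
1001101101 = 621
Sum = 1225 = 10011001001
1s count = 5

odd parity (5 ones in 10011001001)


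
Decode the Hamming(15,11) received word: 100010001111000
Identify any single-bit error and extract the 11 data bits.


Syndrome = 0: no error detected

Data: 01001111000 (no errors)


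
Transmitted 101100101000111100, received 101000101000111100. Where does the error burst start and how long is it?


XOR: 000100000000000000

Burst at position 3, length 1


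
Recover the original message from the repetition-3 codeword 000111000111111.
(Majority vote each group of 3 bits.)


Groups: 000, 111, 000, 111, 111
Majority votes: 01011

01011


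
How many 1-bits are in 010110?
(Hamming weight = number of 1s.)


Counting 1s in 010110

3


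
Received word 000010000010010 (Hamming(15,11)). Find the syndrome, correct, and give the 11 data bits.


Syndrome = 0: no error detected

Data: 01000010010 (no errors)


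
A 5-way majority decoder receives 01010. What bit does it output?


Ones: 2 out of 5
Threshold: 3

0 (2/5 voted 1)


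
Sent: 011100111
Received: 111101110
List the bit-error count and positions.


XOR: 100001001

3 error(s) at position(s): 0, 5, 8


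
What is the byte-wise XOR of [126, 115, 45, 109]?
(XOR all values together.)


XOR chain: 126 ^ 115 ^ 45 ^ 109 = 77

77


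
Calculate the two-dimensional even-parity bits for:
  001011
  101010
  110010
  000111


Row parities: 1111
Column parities: 010100

Row P: 1111, Col P: 010100, Corner: 0


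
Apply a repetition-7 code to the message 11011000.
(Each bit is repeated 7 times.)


Each bit -> 7 copies

11111111111111000000011111111111111000000000000000000000


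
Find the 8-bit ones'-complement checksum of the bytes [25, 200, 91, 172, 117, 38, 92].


Sum = 735 mod 256 = 223
Complement = 32

32


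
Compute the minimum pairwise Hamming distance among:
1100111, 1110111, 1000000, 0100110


Comparing all pairs, minimum distance: 1
Can detect 0 errors, correct 0 errors

1


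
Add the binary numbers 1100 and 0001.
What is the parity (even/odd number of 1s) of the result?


1100 = 12
0001 = 1
Sum = 13 = 1101
1s count = 3

odd parity (3 ones in 1101)


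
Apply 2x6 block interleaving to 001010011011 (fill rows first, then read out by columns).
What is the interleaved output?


Matrix:
  001010
  011011
Read columns: 000111001101

000111001101


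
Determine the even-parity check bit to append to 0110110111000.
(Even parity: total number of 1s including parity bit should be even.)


Number of 1s in data: 7
Parity bit: 1

1


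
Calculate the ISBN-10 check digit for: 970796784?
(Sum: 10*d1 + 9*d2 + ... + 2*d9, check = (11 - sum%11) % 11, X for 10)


Weighted sum: 346
346 mod 11 = 5

Check digit: 6


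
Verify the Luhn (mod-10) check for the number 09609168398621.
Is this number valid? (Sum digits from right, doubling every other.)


Luhn sum = 66
66 mod 10 = 6

Invalid (Luhn sum mod 10 = 6)


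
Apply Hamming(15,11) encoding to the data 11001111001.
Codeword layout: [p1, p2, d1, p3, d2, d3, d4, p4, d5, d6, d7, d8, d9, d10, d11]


Parity bits: p1=1, p2=0, p3=1, p4=1

101110011111001


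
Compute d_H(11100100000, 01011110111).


XOR: 10111010111
Count of 1s: 8

8


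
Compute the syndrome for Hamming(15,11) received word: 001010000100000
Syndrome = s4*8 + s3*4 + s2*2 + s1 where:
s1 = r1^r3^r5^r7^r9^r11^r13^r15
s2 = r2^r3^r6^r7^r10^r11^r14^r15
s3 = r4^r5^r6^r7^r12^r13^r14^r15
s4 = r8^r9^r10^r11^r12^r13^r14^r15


s1=0, s2=0, s3=1, s4=1

Syndrome = 12 (error at position 12)


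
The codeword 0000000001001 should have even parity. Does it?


Number of 1s: 2

Yes, parity is correct (2 ones)


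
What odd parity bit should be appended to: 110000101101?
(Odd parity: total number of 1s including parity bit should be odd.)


Number of 1s in data: 6
Parity bit: 1

1


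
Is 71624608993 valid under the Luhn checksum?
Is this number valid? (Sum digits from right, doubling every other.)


Luhn sum = 54
54 mod 10 = 4

Invalid (Luhn sum mod 10 = 4)


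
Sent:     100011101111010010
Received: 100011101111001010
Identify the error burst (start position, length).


XOR: 000000000000011000

Burst at position 13, length 2


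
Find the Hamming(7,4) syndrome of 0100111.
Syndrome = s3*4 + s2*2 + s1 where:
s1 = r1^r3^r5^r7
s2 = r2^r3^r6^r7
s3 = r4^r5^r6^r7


s1=0, s2=1, s3=1

Syndrome = 6 (error at position 6)


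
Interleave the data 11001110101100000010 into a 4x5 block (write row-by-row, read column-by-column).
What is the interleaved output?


Matrix:
  11001
  11010
  11000
  00010
Read columns: 11101110000001011000

11101110000001011000


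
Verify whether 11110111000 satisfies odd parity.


Number of 1s: 7

Yes, parity is correct (7 ones)


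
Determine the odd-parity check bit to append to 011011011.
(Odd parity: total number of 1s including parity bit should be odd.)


Number of 1s in data: 6
Parity bit: 1

1


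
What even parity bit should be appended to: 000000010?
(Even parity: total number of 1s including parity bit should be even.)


Number of 1s in data: 1
Parity bit: 1

1


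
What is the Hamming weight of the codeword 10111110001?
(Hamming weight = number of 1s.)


Counting 1s in 10111110001

7


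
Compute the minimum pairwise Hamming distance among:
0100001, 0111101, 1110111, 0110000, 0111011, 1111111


Comparing all pairs, minimum distance: 1
Can detect 0 errors, correct 0 errors

1


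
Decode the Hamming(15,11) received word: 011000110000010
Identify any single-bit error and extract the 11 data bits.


Syndrome = 0: no error detected

Data: 10010000010 (no errors)


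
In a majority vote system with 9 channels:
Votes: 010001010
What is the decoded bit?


Ones: 3 out of 9
Threshold: 5

0 (3/9 voted 1)


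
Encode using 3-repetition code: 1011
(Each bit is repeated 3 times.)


Each bit -> 3 copies

111000111111


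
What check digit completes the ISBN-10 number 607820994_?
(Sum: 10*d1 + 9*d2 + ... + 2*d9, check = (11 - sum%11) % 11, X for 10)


Weighted sum: 255
255 mod 11 = 2

Check digit: 9


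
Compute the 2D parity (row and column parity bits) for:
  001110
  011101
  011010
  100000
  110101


Row parities: 10110
Column parities: 011100

Row P: 10110, Col P: 011100, Corner: 1


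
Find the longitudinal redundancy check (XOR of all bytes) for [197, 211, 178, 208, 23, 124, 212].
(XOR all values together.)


XOR chain: 197 ^ 211 ^ 178 ^ 208 ^ 23 ^ 124 ^ 212 = 203

203


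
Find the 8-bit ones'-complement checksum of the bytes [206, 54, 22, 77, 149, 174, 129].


Sum = 811 mod 256 = 43
Complement = 212

212


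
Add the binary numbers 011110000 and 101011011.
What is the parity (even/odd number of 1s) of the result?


011110000 = 240
101011011 = 347
Sum = 587 = 1001001011
1s count = 5

odd parity (5 ones in 1001001011)


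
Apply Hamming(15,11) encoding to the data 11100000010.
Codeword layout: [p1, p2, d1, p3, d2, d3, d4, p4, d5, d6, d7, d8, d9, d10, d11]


Parity bits: p1=0, p2=1, p3=1, p4=1

011111010000010


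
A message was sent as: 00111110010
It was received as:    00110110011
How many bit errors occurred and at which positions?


XOR: 00001000001

2 error(s) at position(s): 4, 10


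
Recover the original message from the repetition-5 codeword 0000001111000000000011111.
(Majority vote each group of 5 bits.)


Groups: 00000, 01111, 00000, 00000, 11111
Majority votes: 01001

01001


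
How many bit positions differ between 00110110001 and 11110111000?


XOR: 11000001001
Count of 1s: 4

4


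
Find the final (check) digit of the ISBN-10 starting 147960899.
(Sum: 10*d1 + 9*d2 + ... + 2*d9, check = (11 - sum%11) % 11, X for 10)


Weighted sum: 278
278 mod 11 = 3

Check digit: 8


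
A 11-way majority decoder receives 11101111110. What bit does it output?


Ones: 9 out of 11
Threshold: 6

1 (9/11 voted 1)


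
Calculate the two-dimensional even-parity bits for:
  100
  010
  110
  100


Row parities: 1101
Column parities: 100

Row P: 1101, Col P: 100, Corner: 1


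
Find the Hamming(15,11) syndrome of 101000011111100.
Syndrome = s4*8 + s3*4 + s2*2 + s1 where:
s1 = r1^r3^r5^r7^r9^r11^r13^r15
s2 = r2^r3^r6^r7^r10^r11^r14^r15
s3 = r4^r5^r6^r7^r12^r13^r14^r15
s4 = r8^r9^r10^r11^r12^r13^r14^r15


s1=1, s2=1, s3=0, s4=0

Syndrome = 3 (error at position 3)


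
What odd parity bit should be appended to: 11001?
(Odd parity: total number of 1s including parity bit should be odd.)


Number of 1s in data: 3
Parity bit: 0

0


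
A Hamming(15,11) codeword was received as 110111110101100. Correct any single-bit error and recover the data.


Syndrome = 0: no error detected

Data: 01110101100 (no errors)


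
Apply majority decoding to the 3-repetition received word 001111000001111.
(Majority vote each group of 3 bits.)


Groups: 001, 111, 000, 001, 111
Majority votes: 01001

01001


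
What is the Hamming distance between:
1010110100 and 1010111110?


XOR: 0000001010
Count of 1s: 2

2


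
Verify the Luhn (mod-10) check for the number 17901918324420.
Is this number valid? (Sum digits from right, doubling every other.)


Luhn sum = 63
63 mod 10 = 3

Invalid (Luhn sum mod 10 = 3)


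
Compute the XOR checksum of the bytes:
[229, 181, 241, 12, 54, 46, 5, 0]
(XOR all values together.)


XOR chain: 229 ^ 181 ^ 241 ^ 12 ^ 54 ^ 46 ^ 5 ^ 0 = 176

176


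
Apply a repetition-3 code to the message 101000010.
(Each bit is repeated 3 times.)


Each bit -> 3 copies

111000111000000000000111000


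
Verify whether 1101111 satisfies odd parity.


Number of 1s: 6

No, parity error (6 ones)


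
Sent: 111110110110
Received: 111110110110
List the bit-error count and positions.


XOR: 000000000000

0 errors (received matches sent)


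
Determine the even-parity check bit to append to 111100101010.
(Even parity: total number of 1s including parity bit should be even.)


Number of 1s in data: 7
Parity bit: 1

1


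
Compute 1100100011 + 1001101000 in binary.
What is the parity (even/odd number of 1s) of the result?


1100100011 = 803
1001101000 = 616
Sum = 1419 = 10110001011
1s count = 6

even parity (6 ones in 10110001011)


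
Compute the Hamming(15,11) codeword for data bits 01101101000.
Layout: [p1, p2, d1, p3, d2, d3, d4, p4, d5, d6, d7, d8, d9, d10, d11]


Parity bits: p1=0, p2=0, p3=1, p4=1

000111011101000


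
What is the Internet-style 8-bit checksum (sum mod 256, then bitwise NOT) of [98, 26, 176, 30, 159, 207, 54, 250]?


Sum = 1000 mod 256 = 232
Complement = 23

23


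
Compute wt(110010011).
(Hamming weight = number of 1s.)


Counting 1s in 110010011

5


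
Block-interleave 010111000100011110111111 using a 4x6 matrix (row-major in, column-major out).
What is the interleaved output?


Matrix:
  010111
  000100
  011110
  111111
Read columns: 000110110011111110111001

000110110011111110111001


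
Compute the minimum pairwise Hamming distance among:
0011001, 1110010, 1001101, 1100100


Comparing all pairs, minimum distance: 3
Can detect 2 errors, correct 1 errors

3


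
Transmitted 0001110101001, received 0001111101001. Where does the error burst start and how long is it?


XOR: 0000001000000

Burst at position 6, length 1


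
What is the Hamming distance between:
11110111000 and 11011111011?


XOR: 00101000011
Count of 1s: 4

4


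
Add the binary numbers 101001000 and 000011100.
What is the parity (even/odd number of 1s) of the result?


101001000 = 328
000011100 = 28
Sum = 356 = 101100100
1s count = 4

even parity (4 ones in 101100100)


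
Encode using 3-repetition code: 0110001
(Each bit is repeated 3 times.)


Each bit -> 3 copies

000111111000000000111


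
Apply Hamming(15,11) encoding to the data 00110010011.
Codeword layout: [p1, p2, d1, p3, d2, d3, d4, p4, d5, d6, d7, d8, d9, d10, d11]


Parity bits: p1=1, p2=1, p3=0, p4=1

110001110010011


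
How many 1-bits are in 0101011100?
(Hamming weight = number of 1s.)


Counting 1s in 0101011100

5


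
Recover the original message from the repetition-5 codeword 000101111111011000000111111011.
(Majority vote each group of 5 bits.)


Groups: 00010, 11111, 11011, 00000, 01111, 11011
Majority votes: 011011

011011


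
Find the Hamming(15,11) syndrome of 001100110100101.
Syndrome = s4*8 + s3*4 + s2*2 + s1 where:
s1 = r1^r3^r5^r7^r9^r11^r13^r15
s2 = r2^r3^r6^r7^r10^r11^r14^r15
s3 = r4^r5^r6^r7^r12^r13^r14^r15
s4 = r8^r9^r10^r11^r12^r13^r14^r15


s1=0, s2=0, s3=0, s4=0

Syndrome = 0 (no error)


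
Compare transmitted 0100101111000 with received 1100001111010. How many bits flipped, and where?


XOR: 1000100000010

3 error(s) at position(s): 0, 4, 11


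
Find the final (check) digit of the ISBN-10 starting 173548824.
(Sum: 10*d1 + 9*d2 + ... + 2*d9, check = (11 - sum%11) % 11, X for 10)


Weighted sum: 242
242 mod 11 = 0

Check digit: 0


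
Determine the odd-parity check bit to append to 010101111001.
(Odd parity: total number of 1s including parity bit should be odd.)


Number of 1s in data: 7
Parity bit: 0

0


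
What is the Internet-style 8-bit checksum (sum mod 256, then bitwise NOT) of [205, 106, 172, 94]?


Sum = 577 mod 256 = 65
Complement = 190

190


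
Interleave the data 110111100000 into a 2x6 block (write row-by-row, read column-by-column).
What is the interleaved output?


Matrix:
  110111
  100000
Read columns: 111000101010

111000101010


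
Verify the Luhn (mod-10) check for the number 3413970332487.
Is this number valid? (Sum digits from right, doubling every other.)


Luhn sum = 63
63 mod 10 = 3

Invalid (Luhn sum mod 10 = 3)


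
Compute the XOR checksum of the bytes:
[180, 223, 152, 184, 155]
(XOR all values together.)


XOR chain: 180 ^ 223 ^ 152 ^ 184 ^ 155 = 208

208


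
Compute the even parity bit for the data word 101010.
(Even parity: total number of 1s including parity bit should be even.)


Number of 1s in data: 3
Parity bit: 1

1


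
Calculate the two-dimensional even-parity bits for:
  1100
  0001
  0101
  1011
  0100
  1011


Row parities: 010111
Column parities: 1100

Row P: 010111, Col P: 1100, Corner: 0


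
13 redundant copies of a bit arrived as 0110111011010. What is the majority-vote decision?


Ones: 8 out of 13
Threshold: 7

1 (8/13 voted 1)


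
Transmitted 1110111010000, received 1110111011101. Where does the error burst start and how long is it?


XOR: 0000000001101

Burst at position 9, length 4


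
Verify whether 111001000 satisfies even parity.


Number of 1s: 4

Yes, parity is correct (4 ones)


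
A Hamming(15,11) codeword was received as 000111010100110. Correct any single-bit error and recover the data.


Syndrome = 6: error at position 6

Data: 01000100110 (corrected bit 6)


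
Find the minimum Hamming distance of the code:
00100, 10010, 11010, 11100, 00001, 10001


Comparing all pairs, minimum distance: 1
Can detect 0 errors, correct 0 errors

1


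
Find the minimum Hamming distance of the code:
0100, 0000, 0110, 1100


Comparing all pairs, minimum distance: 1
Can detect 0 errors, correct 0 errors

1


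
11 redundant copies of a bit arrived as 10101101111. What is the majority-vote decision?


Ones: 8 out of 11
Threshold: 6

1 (8/11 voted 1)


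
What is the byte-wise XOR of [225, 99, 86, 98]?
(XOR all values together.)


XOR chain: 225 ^ 99 ^ 86 ^ 98 = 182

182


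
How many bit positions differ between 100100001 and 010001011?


XOR: 110101010
Count of 1s: 5

5


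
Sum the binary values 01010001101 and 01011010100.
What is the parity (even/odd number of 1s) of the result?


01010001101 = 653
01011010100 = 724
Sum = 1377 = 10101100001
1s count = 5

odd parity (5 ones in 10101100001)


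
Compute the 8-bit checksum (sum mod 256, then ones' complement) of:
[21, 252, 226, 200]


Sum = 699 mod 256 = 187
Complement = 68

68


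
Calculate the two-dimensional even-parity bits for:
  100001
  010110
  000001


Row parities: 011
Column parities: 110110

Row P: 011, Col P: 110110, Corner: 0


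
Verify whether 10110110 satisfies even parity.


Number of 1s: 5

No, parity error (5 ones)


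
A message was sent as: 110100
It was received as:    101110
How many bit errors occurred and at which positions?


XOR: 011010

3 error(s) at position(s): 1, 2, 4


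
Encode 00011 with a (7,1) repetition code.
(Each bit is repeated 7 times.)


Each bit -> 7 copies

00000000000000000000011111111111111


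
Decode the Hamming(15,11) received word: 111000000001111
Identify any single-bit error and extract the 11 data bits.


Syndrome = 0: no error detected

Data: 10000001111 (no errors)


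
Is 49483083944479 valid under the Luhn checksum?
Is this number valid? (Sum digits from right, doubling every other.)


Luhn sum = 88
88 mod 10 = 8

Invalid (Luhn sum mod 10 = 8)


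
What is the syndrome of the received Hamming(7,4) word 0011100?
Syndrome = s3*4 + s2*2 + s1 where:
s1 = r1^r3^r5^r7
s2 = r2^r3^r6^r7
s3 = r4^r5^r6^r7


s1=0, s2=1, s3=0

Syndrome = 2 (error at position 2)


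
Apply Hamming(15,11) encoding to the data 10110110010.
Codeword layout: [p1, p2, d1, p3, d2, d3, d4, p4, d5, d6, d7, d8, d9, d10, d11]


Parity bits: p1=1, p2=0, p3=1, p4=1

101101110110010


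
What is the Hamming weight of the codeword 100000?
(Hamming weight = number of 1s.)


Counting 1s in 100000

1


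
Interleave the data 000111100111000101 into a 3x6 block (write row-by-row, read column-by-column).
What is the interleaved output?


Matrix:
  000111
  100111
  000101
Read columns: 010000000111110111

010000000111110111


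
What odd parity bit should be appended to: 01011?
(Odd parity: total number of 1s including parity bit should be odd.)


Number of 1s in data: 3
Parity bit: 0

0


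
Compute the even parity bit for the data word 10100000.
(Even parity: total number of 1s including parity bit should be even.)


Number of 1s in data: 2
Parity bit: 0

0


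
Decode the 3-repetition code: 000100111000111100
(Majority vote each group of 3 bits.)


Groups: 000, 100, 111, 000, 111, 100
Majority votes: 001010

001010


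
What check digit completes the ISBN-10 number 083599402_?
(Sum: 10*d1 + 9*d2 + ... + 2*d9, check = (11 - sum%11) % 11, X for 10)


Weighted sum: 250
250 mod 11 = 8

Check digit: 3


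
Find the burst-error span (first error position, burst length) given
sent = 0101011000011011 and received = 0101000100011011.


XOR: 0000011100000000

Burst at position 5, length 3


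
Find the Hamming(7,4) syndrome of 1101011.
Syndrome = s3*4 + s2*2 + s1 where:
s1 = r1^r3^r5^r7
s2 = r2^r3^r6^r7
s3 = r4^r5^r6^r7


s1=0, s2=1, s3=1

Syndrome = 6 (error at position 6)


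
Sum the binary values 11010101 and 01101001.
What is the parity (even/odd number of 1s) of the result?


11010101 = 213
01101001 = 105
Sum = 318 = 100111110
1s count = 6

even parity (6 ones in 100111110)


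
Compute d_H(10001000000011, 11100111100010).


XOR: 01101111100001
Count of 1s: 8

8


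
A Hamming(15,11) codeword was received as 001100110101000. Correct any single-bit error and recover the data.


Syndrome = 14: error at position 14

Data: 10010101010 (corrected bit 14)


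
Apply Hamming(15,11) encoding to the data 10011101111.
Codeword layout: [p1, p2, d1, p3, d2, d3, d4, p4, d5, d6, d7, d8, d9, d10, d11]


Parity bits: p1=1, p2=1, p3=1, p4=0

111100101101111


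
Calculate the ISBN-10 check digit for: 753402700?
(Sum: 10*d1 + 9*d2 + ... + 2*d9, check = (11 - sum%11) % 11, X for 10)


Weighted sum: 205
205 mod 11 = 7

Check digit: 4


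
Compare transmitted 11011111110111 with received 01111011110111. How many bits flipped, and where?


XOR: 10100100000000

3 error(s) at position(s): 0, 2, 5


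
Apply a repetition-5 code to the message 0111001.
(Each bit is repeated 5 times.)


Each bit -> 5 copies

00000111111111111111000000000011111


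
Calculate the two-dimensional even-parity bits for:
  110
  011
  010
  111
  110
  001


Row parities: 001101
Column parities: 111

Row P: 001101, Col P: 111, Corner: 1


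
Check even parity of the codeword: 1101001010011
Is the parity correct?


Number of 1s: 7

No, parity error (7 ones)


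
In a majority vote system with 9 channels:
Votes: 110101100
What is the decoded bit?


Ones: 5 out of 9
Threshold: 5

1 (5/9 voted 1)


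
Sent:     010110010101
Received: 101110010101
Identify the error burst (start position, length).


XOR: 111000000000

Burst at position 0, length 3


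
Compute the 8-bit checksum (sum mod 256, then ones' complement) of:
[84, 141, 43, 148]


Sum = 416 mod 256 = 160
Complement = 95

95


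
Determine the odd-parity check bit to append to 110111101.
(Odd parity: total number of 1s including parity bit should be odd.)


Number of 1s in data: 7
Parity bit: 0

0


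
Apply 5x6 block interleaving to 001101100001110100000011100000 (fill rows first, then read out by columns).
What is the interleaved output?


Matrix:
  001101
  100001
  110100
  000011
  100000
Read columns: 011010010010000101000001011010

011010010010000101000001011010


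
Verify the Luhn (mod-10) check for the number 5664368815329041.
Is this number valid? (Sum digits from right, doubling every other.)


Luhn sum = 74
74 mod 10 = 4

Invalid (Luhn sum mod 10 = 4)


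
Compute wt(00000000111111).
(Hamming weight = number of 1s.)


Counting 1s in 00000000111111

6


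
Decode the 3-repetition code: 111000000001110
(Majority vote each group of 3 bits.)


Groups: 111, 000, 000, 001, 110
Majority votes: 10001

10001


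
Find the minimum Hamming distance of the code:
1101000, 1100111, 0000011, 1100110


Comparing all pairs, minimum distance: 1
Can detect 0 errors, correct 0 errors

1


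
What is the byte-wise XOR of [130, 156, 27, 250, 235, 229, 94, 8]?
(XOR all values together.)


XOR chain: 130 ^ 156 ^ 27 ^ 250 ^ 235 ^ 229 ^ 94 ^ 8 = 167

167


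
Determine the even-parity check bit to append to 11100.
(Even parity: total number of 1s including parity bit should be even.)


Number of 1s in data: 3
Parity bit: 1

1


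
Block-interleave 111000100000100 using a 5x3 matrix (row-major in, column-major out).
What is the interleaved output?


Matrix:
  111
  000
  100
  000
  100
Read columns: 101011000010000

101011000010000


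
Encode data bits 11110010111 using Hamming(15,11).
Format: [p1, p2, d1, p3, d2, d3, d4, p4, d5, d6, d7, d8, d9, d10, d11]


Parity bits: p1=0, p2=0, p3=0, p4=0

001011100010111


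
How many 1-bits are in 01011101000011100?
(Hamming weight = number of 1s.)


Counting 1s in 01011101000011100

8


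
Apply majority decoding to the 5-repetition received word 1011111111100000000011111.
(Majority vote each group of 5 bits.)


Groups: 10111, 11111, 10000, 00000, 11111
Majority votes: 11001

11001


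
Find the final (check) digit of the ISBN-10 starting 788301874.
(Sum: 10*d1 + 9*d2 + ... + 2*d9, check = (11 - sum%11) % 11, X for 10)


Weighted sum: 293
293 mod 11 = 7

Check digit: 4


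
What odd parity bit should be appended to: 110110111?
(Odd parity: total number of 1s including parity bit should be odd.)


Number of 1s in data: 7
Parity bit: 0

0


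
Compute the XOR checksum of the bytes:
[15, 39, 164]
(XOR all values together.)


XOR chain: 15 ^ 39 ^ 164 = 140

140


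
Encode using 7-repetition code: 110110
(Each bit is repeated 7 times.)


Each bit -> 7 copies

111111111111110000000111111111111110000000


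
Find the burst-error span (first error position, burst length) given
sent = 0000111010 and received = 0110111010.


XOR: 0110000000

Burst at position 1, length 2


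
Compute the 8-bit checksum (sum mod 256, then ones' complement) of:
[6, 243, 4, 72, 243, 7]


Sum = 575 mod 256 = 63
Complement = 192

192


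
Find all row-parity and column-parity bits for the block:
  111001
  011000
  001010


Row parities: 000
Column parities: 101011

Row P: 000, Col P: 101011, Corner: 0


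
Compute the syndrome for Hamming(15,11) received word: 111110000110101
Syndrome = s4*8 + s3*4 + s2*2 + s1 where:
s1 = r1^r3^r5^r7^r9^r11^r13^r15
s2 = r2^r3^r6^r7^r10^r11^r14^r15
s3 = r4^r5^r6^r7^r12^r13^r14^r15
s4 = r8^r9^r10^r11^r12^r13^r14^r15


s1=0, s2=1, s3=0, s4=0

Syndrome = 2 (error at position 2)


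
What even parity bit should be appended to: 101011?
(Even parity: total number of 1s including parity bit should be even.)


Number of 1s in data: 4
Parity bit: 0

0


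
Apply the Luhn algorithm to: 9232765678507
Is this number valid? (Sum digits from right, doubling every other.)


Luhn sum = 64
64 mod 10 = 4

Invalid (Luhn sum mod 10 = 4)


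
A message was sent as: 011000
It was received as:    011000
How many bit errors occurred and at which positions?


XOR: 000000

0 errors (received matches sent)


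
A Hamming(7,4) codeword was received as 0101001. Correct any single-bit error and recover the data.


Syndrome = 1: error at position 1

Data: 0001 (corrected bit 1)


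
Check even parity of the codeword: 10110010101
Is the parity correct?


Number of 1s: 6

Yes, parity is correct (6 ones)


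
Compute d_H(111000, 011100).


XOR: 100100
Count of 1s: 2

2


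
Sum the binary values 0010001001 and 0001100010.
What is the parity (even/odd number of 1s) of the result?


0010001001 = 137
0001100010 = 98
Sum = 235 = 11101011
1s count = 6

even parity (6 ones in 11101011)


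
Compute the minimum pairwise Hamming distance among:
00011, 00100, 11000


Comparing all pairs, minimum distance: 3
Can detect 2 errors, correct 1 errors

3


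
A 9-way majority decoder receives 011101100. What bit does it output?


Ones: 5 out of 9
Threshold: 5

1 (5/9 voted 1)


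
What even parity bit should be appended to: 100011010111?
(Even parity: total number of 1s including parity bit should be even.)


Number of 1s in data: 7
Parity bit: 1

1


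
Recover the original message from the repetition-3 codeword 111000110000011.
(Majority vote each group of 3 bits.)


Groups: 111, 000, 110, 000, 011
Majority votes: 10101

10101


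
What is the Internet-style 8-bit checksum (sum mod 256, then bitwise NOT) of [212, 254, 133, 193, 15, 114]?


Sum = 921 mod 256 = 153
Complement = 102

102


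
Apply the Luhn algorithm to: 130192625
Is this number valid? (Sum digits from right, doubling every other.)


Luhn sum = 37
37 mod 10 = 7

Invalid (Luhn sum mod 10 = 7)


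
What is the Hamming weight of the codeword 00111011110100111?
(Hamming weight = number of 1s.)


Counting 1s in 00111011110100111

11


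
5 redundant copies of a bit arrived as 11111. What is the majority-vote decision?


Ones: 5 out of 5
Threshold: 3

1 (5/5 voted 1)


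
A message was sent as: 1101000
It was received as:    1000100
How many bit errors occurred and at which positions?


XOR: 0101100

3 error(s) at position(s): 1, 3, 4


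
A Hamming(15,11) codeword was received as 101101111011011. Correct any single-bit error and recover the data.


Syndrome = 0: no error detected

Data: 10111011011 (no errors)


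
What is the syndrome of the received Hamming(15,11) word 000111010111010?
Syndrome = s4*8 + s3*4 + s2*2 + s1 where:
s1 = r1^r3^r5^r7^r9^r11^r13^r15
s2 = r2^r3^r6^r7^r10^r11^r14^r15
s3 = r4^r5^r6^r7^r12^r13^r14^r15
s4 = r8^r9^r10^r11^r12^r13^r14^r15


s1=0, s2=0, s3=1, s4=1

Syndrome = 12 (error at position 12)


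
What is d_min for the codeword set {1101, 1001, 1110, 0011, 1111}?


Comparing all pairs, minimum distance: 1
Can detect 0 errors, correct 0 errors

1


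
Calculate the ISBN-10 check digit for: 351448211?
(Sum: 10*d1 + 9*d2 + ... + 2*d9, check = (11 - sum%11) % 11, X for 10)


Weighted sum: 188
188 mod 11 = 1

Check digit: X


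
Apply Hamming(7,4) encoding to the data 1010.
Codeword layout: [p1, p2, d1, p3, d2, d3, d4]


Parity bits: p1=1, p2=0, p3=1

1011010


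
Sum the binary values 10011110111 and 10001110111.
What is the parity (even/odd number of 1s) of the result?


10011110111 = 1271
10001110111 = 1143
Sum = 2414 = 100101101110
1s count = 7

odd parity (7 ones in 100101101110)


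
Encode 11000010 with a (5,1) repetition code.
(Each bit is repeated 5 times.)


Each bit -> 5 copies

1111111111000000000000000000001111100000


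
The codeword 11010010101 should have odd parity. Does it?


Number of 1s: 6

No, parity error (6 ones)


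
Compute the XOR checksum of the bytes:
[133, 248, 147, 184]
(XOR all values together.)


XOR chain: 133 ^ 248 ^ 147 ^ 184 = 86

86


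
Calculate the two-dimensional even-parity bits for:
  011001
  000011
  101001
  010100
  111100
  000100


Row parities: 101001
Column parities: 011111

Row P: 101001, Col P: 011111, Corner: 1


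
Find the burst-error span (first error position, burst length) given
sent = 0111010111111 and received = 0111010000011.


XOR: 0000000111100

Burst at position 7, length 4


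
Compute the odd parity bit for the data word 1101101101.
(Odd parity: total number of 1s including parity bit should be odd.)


Number of 1s in data: 7
Parity bit: 0

0


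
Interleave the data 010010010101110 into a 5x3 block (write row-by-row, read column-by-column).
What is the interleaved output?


Matrix:
  010
  010
  010
  101
  110
Read columns: 000111110100010

000111110100010


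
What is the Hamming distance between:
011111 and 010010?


XOR: 001101
Count of 1s: 3

3


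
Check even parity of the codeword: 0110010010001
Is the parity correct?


Number of 1s: 5

No, parity error (5 ones)


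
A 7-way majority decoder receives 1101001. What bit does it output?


Ones: 4 out of 7
Threshold: 4

1 (4/7 voted 1)


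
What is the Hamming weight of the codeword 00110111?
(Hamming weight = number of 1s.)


Counting 1s in 00110111

5


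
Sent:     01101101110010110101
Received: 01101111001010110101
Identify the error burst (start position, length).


XOR: 00000010111000000000

Burst at position 6, length 5


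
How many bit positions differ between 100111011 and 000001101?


XOR: 100110110
Count of 1s: 5

5


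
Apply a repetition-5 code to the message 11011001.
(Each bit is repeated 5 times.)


Each bit -> 5 copies

1111111111000001111111111000000000011111


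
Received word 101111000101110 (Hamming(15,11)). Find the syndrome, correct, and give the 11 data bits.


Syndrome = 0: no error detected

Data: 11100101110 (no errors)


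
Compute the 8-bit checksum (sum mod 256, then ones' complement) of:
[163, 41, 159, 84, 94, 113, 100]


Sum = 754 mod 256 = 242
Complement = 13

13


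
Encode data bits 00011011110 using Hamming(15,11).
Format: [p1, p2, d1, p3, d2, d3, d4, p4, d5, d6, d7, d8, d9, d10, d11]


Parity bits: p1=0, p2=1, p3=0, p4=1

010000111011110


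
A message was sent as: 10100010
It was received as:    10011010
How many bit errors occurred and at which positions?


XOR: 00111000

3 error(s) at position(s): 2, 3, 4


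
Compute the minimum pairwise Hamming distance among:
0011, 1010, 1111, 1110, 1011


Comparing all pairs, minimum distance: 1
Can detect 0 errors, correct 0 errors

1


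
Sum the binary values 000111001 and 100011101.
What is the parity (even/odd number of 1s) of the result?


000111001 = 57
100011101 = 285
Sum = 342 = 101010110
1s count = 5

odd parity (5 ones in 101010110)


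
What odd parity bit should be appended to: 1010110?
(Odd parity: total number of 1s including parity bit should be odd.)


Number of 1s in data: 4
Parity bit: 1

1


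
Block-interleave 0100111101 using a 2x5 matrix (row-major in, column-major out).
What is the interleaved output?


Matrix:
  01001
  11101
Read columns: 0111010011

0111010011


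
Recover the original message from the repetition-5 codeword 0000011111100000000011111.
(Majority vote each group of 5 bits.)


Groups: 00000, 11111, 10000, 00000, 11111
Majority votes: 01001

01001


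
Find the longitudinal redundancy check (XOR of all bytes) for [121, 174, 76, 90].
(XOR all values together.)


XOR chain: 121 ^ 174 ^ 76 ^ 90 = 193

193


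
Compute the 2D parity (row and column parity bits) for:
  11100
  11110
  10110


Row parities: 101
Column parities: 10100

Row P: 101, Col P: 10100, Corner: 0


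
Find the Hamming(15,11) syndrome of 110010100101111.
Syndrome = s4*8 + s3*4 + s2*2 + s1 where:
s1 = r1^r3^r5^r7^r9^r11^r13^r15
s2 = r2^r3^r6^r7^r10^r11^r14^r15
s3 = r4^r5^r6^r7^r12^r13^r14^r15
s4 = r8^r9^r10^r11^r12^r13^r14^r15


s1=1, s2=1, s3=0, s4=1

Syndrome = 11 (error at position 11)


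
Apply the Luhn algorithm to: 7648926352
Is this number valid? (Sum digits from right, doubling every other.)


Luhn sum = 47
47 mod 10 = 7

Invalid (Luhn sum mod 10 = 7)


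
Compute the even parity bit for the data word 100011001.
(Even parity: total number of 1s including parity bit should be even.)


Number of 1s in data: 4
Parity bit: 0

0


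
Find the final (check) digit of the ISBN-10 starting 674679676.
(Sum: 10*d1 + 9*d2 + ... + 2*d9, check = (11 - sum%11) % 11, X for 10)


Weighted sum: 341
341 mod 11 = 0

Check digit: 0


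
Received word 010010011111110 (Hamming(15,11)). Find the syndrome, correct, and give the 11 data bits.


Syndrome = 8: error at position 8

Data: 01001111110 (corrected bit 8)


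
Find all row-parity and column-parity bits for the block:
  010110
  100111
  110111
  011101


Row parities: 1010
Column parities: 011011

Row P: 1010, Col P: 011011, Corner: 0


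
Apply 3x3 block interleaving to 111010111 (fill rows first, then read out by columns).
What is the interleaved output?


Matrix:
  111
  010
  111
Read columns: 101111101

101111101


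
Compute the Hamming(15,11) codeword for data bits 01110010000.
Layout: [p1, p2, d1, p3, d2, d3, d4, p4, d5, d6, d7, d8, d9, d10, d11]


Parity bits: p1=1, p2=1, p3=1, p4=1

110111110010000


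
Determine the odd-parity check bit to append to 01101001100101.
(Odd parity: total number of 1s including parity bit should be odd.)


Number of 1s in data: 7
Parity bit: 0

0


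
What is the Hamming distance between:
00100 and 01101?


XOR: 01001
Count of 1s: 2

2


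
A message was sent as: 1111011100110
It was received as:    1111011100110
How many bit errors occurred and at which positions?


XOR: 0000000000000

0 errors (received matches sent)


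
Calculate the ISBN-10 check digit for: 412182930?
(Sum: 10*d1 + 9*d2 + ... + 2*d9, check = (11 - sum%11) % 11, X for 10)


Weighted sum: 175
175 mod 11 = 10

Check digit: 1


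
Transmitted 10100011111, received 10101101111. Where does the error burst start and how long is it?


XOR: 00001110000

Burst at position 4, length 3


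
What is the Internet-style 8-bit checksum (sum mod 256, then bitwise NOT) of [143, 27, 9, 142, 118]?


Sum = 439 mod 256 = 183
Complement = 72

72


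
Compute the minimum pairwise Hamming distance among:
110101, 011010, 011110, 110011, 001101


Comparing all pairs, minimum distance: 1
Can detect 0 errors, correct 0 errors

1


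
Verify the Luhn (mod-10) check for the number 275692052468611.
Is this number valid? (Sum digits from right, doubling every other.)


Luhn sum = 61
61 mod 10 = 1

Invalid (Luhn sum mod 10 = 1)


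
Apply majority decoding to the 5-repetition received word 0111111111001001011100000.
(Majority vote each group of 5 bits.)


Groups: 01111, 11111, 00100, 10111, 00000
Majority votes: 11010

11010


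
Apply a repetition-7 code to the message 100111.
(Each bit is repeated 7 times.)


Each bit -> 7 copies

111111100000000000000111111111111111111111


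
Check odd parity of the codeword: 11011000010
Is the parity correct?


Number of 1s: 5

Yes, parity is correct (5 ones)


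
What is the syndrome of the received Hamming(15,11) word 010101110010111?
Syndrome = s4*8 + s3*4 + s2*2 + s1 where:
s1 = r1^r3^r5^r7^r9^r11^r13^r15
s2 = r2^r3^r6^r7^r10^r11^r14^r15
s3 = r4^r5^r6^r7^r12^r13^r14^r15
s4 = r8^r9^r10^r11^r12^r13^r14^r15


s1=0, s2=0, s3=0, s4=1

Syndrome = 8 (error at position 8)


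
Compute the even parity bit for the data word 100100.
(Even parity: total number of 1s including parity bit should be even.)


Number of 1s in data: 2
Parity bit: 0

0


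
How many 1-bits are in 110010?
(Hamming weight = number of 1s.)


Counting 1s in 110010

3


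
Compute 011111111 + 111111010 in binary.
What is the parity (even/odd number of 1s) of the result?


011111111 = 255
111111010 = 506
Sum = 761 = 1011111001
1s count = 7

odd parity (7 ones in 1011111001)


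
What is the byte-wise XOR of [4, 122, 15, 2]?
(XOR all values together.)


XOR chain: 4 ^ 122 ^ 15 ^ 2 = 115

115


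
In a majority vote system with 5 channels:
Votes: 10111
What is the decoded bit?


Ones: 4 out of 5
Threshold: 3

1 (4/5 voted 1)


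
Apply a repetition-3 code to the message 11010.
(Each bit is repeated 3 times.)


Each bit -> 3 copies

111111000111000


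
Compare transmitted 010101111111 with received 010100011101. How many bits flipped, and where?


XOR: 000001100010

3 error(s) at position(s): 5, 6, 10


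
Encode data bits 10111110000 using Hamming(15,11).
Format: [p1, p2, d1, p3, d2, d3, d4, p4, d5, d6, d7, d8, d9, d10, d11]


Parity bits: p1=0, p2=1, p3=0, p4=1

011001111110000


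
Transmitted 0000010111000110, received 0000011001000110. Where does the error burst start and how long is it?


XOR: 0000001110000000

Burst at position 6, length 3


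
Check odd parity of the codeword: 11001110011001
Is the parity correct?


Number of 1s: 8

No, parity error (8 ones)


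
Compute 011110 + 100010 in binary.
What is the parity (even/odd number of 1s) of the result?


011110 = 30
100010 = 34
Sum = 64 = 1000000
1s count = 1

odd parity (1 ones in 1000000)


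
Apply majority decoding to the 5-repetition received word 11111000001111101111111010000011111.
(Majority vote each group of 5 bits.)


Groups: 11111, 00000, 11111, 01111, 11101, 00000, 11111
Majority votes: 1011101

1011101
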